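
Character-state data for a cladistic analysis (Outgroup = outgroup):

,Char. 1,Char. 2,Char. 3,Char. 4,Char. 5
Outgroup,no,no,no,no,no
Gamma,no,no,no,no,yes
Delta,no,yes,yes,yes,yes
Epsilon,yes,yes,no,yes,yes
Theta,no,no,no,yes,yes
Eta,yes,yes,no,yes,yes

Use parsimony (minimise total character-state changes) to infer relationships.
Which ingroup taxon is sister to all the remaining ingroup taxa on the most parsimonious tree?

Gamma

The outgroup has state 'no' for every character, so 'yes' is the derived state throughout.
Char. 1 (derived state 'yes') is shared by Epsilon and Eta — a synapomorphy uniting that clade.
Char. 2 (derived state 'yes') is shared by Delta, Epsilon, and Eta — a synapomorphy uniting that clade.
Char. 3 (derived state 'yes') is unique to Delta (autapomorphy; uninformative for grouping).
Char. 4: derived state 'yes' in Delta, Epsilon, Eta, and Theta only — synapomorphy for {Delta, Epsilon, Eta, Theta}.
All ingroup taxa share the derived state 'yes' for Char. 5; it defines the ingroup but does not resolve relationships within it.
Most parsimonious ingroup topology: (Gamma,((Delta,(Epsilon,Eta)),Theta)).
Gamma is sister to the clade containing all other ingroup taxa, so it is the earliest-diverging (most basal) ingroup lineage.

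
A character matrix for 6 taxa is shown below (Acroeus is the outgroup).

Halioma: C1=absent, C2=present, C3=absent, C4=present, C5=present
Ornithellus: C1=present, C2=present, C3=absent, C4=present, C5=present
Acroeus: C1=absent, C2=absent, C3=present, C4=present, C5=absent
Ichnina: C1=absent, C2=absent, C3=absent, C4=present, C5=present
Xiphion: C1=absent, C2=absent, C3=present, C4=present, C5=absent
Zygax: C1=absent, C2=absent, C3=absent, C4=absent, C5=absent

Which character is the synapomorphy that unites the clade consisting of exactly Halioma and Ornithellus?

C2

Character polarity is set by the outgroup: the derived state is whichever differs from the outgroup's state, so for C3, C4 the derived state is 'absent', and for the remaining characters it is 'present'.
C1: derived state 'present' in Ornithellus only — an autapomorphy, so it tells us nothing about relationships among taxa.
C2 (derived state 'present') is shared by Halioma and Ornithellus — a synapomorphy uniting that clade.
C3 (derived state 'absent') is shared by Halioma, Ichnina, Ornithellus, and Zygax — a synapomorphy uniting that clade.
C4 (derived state 'absent') is unique to Zygax (autapomorphy; uninformative for grouping).
C5: derived state 'present' in Halioma, Ichnina, and Ornithellus only — synapomorphy for {Halioma, Ichnina, Ornithellus}.
Most parsimonious ingroup topology: (((Ichnina,(Ornithellus,Halioma)),Zygax),Xiphion).
The clade {Halioma, Ornithellus} is supported by C2: its derived state 'present' occurs in exactly those taxa and in no other taxon (including the outgroup).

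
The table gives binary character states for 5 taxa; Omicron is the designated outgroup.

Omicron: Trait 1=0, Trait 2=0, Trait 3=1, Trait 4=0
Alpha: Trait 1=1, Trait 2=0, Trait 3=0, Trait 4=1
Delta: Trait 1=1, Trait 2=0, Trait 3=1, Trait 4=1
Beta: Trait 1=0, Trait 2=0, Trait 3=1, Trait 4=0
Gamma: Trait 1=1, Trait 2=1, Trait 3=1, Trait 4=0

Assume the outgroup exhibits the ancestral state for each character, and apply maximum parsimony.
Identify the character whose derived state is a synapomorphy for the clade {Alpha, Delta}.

Character polarity is set by the outgroup: the derived state is whichever differs from the outgroup's state, so for Trait 3 the derived state is '0', and for the remaining characters it is '1'.
Trait 1 (derived state '1') is shared by Alpha, Delta, and Gamma — a synapomorphy uniting that clade.
Trait 2: derived state '1' in Gamma only — an autapomorphy, so it tells us nothing about relationships among taxa.
Trait 3: derived state '0' in Alpha only — an autapomorphy, so it tells us nothing about relationships among taxa.
Trait 4: derived state '1' in Alpha and Delta only — synapomorphy for {Alpha, Delta}.
Most parsimonious ingroup topology: (((Alpha,Delta),Gamma),Beta).
The clade {Alpha, Delta} is supported by Trait 4: its derived state '1' occurs in exactly those taxa and in no other taxon (including the outgroup).

Trait 4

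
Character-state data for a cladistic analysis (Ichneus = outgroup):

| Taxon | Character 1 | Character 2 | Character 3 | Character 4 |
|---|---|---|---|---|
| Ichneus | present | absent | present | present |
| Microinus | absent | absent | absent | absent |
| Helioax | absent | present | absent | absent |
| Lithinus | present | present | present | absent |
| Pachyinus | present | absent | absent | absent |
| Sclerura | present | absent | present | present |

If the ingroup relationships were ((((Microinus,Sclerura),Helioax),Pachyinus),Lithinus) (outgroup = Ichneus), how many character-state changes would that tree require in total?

Map each character onto ((((Microinus,Sclerura),Helioax),Pachyinus),Lithinus) (rooted by Ichneus) and count the minimum state changes it requires (Fitch parsimony):
Character 1: 2; Character 2: 2; Character 3: 2; Character 4: 2.
Total tree length = 8.

8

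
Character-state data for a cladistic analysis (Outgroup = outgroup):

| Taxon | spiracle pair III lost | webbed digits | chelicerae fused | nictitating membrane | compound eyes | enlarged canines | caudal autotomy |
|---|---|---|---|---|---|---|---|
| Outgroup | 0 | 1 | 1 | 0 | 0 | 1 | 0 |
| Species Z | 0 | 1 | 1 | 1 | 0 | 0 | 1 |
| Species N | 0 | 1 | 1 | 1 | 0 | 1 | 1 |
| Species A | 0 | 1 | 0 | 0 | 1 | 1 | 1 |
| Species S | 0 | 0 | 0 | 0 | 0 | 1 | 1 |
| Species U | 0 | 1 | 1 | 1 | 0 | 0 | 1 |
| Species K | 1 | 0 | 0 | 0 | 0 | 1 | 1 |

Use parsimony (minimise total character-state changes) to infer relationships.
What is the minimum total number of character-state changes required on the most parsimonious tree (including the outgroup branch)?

7

Character polarity is set by the outgroup: the derived state is whichever differs from the outgroup's state, so for webbed digits, chelicerae fused, enlarged canines the derived state is '0', and for the remaining characters it is '1'.
spiracle pair III lost (derived state '1') is unique to Species K (autapomorphy; uninformative for grouping).
webbed digits: derived state '0' in Species K and Species S only — synapomorphy for {Species K, Species S}.
chelicerae fused: derived state '0' in Species A, Species K, and Species S only — synapomorphy for {Species A, Species K, Species S}.
Only Species N, Species U, and Species Z show the derived state '1' for nictitating membrane, supporting them as a clade.
compound eyes: derived state '1' in Species A only — an autapomorphy, so it tells us nothing about relationships among taxa.
Only Species U and Species Z show the derived state '0' for enlarged canines, supporting them as a clade.
caudal autotomy (derived state '1') is shared by all ingroup taxa — unites the whole ingroup.
Most parsimonious ingroup topology: (((Species Z,Species U),Species N),(Species A,(Species S,Species K))).
Changes per character on this tree: spiracle pair III lost: 1; webbed digits: 1; chelicerae fused: 1; nictitating membrane: 1; compound eyes: 1; enlarged canines: 1; caudal autotomy: 1.
Total = 7.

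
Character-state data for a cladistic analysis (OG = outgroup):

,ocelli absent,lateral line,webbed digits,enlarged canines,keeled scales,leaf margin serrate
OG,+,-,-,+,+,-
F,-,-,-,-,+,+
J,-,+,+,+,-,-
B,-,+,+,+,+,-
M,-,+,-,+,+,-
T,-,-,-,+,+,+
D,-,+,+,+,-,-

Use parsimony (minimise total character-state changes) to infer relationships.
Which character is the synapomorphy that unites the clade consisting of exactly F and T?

Character polarity is set by the outgroup: the derived state is whichever differs from the outgroup's state, so for ocelli absent, enlarged canines, keeled scales the derived state is '-', and for the remaining characters it is '+'.
All ingroup taxa share the derived state '-' for ocelli absent; it defines the ingroup but does not resolve relationships within it.
lateral line (derived state '+') is shared by B, D, J, and M — a synapomorphy uniting that clade.
webbed digits: derived state '+' in B, D, and J only — synapomorphy for {B, D, J}.
enlarged canines: derived state '-' in F only — an autapomorphy, so it tells us nothing about relationships among taxa.
keeled scales: derived state '-' in D and J only — synapomorphy for {D, J}.
Only F and T show the derived state '+' for leaf margin serrate, supporting them as a clade.
Most parsimonious ingroup topology: (((B,(J,D)),M),(F,T)).
The clade {F, T} is supported by leaf margin serrate: its derived state '+' occurs in exactly those taxa and in no other taxon (including the outgroup).

leaf margin serrate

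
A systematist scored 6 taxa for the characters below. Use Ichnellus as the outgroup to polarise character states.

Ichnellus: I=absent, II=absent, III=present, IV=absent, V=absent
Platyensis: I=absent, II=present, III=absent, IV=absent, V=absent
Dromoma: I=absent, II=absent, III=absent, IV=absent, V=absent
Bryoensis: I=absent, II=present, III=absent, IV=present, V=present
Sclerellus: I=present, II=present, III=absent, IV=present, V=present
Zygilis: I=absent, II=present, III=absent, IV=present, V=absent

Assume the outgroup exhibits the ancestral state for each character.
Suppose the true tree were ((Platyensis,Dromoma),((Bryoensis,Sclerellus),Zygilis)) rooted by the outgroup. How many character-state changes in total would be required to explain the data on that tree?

Map each character onto ((Platyensis,Dromoma),((Bryoensis,Sclerellus),Zygilis)) (rooted by Ichnellus) and count the minimum state changes it requires (Fitch parsimony):
I: 1; II: 2; III: 1; IV: 1; V: 1.
Total tree length = 6.

6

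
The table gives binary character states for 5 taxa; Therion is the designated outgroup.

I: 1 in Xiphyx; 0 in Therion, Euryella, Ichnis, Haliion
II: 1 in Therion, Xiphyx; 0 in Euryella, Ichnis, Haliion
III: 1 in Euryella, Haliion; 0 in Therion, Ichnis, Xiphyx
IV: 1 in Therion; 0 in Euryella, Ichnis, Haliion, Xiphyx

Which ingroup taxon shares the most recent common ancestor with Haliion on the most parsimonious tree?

Character polarity is set by the outgroup: the derived state is whichever differs from the outgroup's state, so for II, IV the derived state is '0', and for the remaining characters it is '1'.
I: derived state '1' in Xiphyx only — an autapomorphy, so it tells us nothing about relationships among taxa.
Only Euryella, Haliion, and Ichnis show the derived state '0' for II, supporting them as a clade.
Only Euryella and Haliion show the derived state '1' for III, supporting them as a clade.
IV (derived state '0') is shared by all ingroup taxa — unites the whole ingroup.
Most parsimonious ingroup topology: (((Euryella,Haliion),Ichnis),Xiphyx).
Haliion and Euryella form a cherry on this tree, so they are sister taxa.

Euryella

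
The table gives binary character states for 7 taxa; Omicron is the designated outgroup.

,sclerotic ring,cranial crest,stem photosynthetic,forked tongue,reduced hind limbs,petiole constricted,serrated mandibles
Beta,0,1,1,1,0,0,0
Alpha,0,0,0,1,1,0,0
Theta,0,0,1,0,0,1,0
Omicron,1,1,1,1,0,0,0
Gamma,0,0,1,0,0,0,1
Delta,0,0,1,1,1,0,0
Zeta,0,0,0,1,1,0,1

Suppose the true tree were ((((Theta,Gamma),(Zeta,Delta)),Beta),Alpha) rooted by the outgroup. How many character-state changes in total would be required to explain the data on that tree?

Map each character onto ((((Theta,Gamma),(Zeta,Delta)),Beta),Alpha) (rooted by Omicron) and count the minimum state changes it requires (Fitch parsimony):
sclerotic ring: 1; cranial crest: 2; stem photosynthetic: 2; forked tongue: 1; reduced hind limbs: 2; petiole constricted: 1; serrated mandibles: 2.
Total tree length = 11.

11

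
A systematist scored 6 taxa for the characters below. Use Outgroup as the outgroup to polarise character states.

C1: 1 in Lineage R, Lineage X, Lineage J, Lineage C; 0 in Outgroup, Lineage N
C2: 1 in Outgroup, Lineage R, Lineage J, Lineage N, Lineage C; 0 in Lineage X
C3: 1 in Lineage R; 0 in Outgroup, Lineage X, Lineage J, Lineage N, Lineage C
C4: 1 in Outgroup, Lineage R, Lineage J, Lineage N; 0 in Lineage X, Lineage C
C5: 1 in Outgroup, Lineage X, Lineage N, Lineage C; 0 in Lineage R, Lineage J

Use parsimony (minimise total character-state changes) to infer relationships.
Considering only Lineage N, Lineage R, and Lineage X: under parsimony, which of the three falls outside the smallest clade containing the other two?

Character polarity is set by the outgroup: the derived state is whichever differs from the outgroup's state, so for C2, C4, C5 the derived state is '0', and for the remaining characters it is '1'.
C1: derived state '1' in Lineage C, Lineage J, Lineage R, and Lineage X only — synapomorphy for {Lineage C, Lineage J, Lineage R, Lineage X}.
C2: derived state '0' in Lineage X only — an autapomorphy, so it tells us nothing about relationships among taxa.
C3: derived state '1' in Lineage R only — an autapomorphy, so it tells us nothing about relationships among taxa.
Only Lineage C and Lineage X show the derived state '0' for C4, supporting them as a clade.
Only Lineage J and Lineage R show the derived state '0' for C5, supporting them as a clade.
Most parsimonious ingroup topology: (((Lineage R,Lineage J),(Lineage X,Lineage C)),Lineage N).
Lineage R and Lineage X share a more recent common ancestor with each other than either does with Lineage N, so Lineage N is the least closely related of the three.

Lineage N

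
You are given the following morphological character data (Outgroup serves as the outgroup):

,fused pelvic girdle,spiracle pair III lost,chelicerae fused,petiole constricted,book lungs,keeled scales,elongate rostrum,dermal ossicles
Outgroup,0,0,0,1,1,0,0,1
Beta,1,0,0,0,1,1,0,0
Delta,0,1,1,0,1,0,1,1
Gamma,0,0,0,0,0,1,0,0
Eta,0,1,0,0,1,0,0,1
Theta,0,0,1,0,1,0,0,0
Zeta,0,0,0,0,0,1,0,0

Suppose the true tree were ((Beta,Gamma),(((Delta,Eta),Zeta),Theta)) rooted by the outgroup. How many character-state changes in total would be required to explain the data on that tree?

12

Map each character onto ((Beta,Gamma),(((Delta,Eta),Zeta),Theta)) (rooted by Outgroup) and count the minimum state changes it requires (Fitch parsimony):
fused pelvic girdle: 1; spiracle pair III lost: 1; chelicerae fused: 2; petiole constricted: 1; book lungs: 2; keeled scales: 2; elongate rostrum: 1; dermal ossicles: 2.
Total tree length = 12.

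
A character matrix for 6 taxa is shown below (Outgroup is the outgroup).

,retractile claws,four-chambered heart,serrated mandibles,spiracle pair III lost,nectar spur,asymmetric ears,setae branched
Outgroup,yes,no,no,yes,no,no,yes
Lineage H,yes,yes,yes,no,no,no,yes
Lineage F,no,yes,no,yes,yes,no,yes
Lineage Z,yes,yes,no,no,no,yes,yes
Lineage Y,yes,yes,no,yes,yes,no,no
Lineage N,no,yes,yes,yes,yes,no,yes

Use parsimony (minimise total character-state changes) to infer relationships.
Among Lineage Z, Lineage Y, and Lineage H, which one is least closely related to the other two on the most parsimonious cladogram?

Character polarity is set by the outgroup: the derived state is whichever differs from the outgroup's state, so for retractile claws, spiracle pair III lost, setae branched the derived state is 'no', and for the remaining characters it is 'yes'.
retractile claws (derived state 'no') is shared by Lineage F and Lineage N — a synapomorphy uniting that clade.
four-chambered heart (derived state 'yes') is shared by all ingroup taxa — unites the whole ingroup.
serrated mandibles groups Lineage H and Lineage N, which is incompatible with the clades supported by the remaining characters; treating it as convergent (homoplasy) costs fewer steps than any alternative tree.
spiracle pair III lost (derived state 'no') is shared by Lineage H and Lineage Z — a synapomorphy uniting that clade.
Only Lineage F, Lineage N, and Lineage Y show the derived state 'yes' for nectar spur, supporting them as a clade.
asymmetric ears (derived state 'yes') is unique to Lineage Z (autapomorphy; uninformative for grouping).
setae branched (derived state 'no') is unique to Lineage Y (autapomorphy; uninformative for grouping).
Most parsimonious ingroup topology: ((Lineage H,Lineage Z),((Lineage F,Lineage N),Lineage Y)).
Lineage H and Lineage Z share a more recent common ancestor with each other than either does with Lineage Y, so Lineage Y is the least closely related of the three.

Lineage Y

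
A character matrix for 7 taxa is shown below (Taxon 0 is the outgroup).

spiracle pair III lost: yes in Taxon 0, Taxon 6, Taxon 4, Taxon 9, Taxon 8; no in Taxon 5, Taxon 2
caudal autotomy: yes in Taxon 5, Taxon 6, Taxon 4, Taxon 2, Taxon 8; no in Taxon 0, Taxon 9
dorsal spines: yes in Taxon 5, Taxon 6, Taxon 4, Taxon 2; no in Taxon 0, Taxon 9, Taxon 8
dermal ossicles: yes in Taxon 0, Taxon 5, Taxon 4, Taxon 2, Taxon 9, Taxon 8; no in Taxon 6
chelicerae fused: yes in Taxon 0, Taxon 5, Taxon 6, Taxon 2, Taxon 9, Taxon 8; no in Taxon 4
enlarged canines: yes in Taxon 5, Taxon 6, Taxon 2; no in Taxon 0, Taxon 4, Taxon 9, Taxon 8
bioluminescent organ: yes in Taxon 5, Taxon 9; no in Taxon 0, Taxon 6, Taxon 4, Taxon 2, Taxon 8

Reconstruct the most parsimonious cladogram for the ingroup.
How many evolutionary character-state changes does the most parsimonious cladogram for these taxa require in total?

Character polarity is set by the outgroup: the derived state is whichever differs from the outgroup's state, so for spiracle pair III lost, dermal ossicles, chelicerae fused the derived state is 'no', and for the remaining characters it is 'yes'.
spiracle pair III lost: derived state 'no' in Taxon 2 and Taxon 5 only — synapomorphy for {Taxon 2, Taxon 5}.
caudal autotomy: derived state 'yes' in Taxon 2, Taxon 4, Taxon 5, Taxon 6, and Taxon 8 only — synapomorphy for {Taxon 2, Taxon 4, Taxon 5, Taxon 6, Taxon 8}.
dorsal spines (derived state 'yes') is shared by Taxon 2, Taxon 4, Taxon 5, and Taxon 6 — a synapomorphy uniting that clade.
dermal ossicles (derived state 'no') is unique to Taxon 6 (autapomorphy; uninformative for grouping).
chelicerae fused: derived state 'no' in Taxon 4 only — an autapomorphy, so it tells us nothing about relationships among taxa.
enlarged canines: derived state 'yes' in Taxon 2, Taxon 5, and Taxon 6 only — synapomorphy for {Taxon 2, Taxon 5, Taxon 6}.
bioluminescent organ (state 'yes') occurs in Taxon 5 and Taxon 9 but conflicts with the nesting implied by the other characters — most parsimoniously interpreted as homoplasy.
Most parsimonious ingroup topology: (((((Taxon 5,Taxon 2),Taxon 6),Taxon 4),Taxon 8),Taxon 9).
Changes per character on this tree: spiracle pair III lost: 1; caudal autotomy: 1; dorsal spines: 1; dermal ossicles: 1; chelicerae fused: 1; enlarged canines: 1; bioluminescent organ: 2.
Total = 8.

8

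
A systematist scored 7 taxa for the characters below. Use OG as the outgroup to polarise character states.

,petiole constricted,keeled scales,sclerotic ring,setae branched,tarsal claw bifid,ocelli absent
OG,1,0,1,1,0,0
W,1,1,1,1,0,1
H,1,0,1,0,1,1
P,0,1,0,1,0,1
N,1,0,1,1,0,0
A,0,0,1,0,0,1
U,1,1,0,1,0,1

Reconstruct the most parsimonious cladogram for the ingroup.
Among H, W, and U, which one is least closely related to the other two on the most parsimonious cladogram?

H

Character polarity is set by the outgroup: the derived state is whichever differs from the outgroup's state, so for petiole constricted, sclerotic ring, setae branched the derived state is '0', and for the remaining characters it is '1'.
petiole constricted (state '0') occurs in A and P but conflicts with the nesting implied by the other characters — most parsimoniously interpreted as homoplasy.
keeled scales (derived state '1') is shared by P, U, and W — a synapomorphy uniting that clade.
sclerotic ring: derived state '0' in P and U only — synapomorphy for {P, U}.
Only A and H show the derived state '0' for setae branched, supporting them as a clade.
tarsal claw bifid (derived state '1') is unique to H (autapomorphy; uninformative for grouping).
Only A, H, P, U, and W show the derived state '1' for ocelli absent, supporting them as a clade.
Most parsimonious ingroup topology: (((W,(P,U)),(H,A)),N).
U and W share a more recent common ancestor with each other than either does with H, so H is the least closely related of the three.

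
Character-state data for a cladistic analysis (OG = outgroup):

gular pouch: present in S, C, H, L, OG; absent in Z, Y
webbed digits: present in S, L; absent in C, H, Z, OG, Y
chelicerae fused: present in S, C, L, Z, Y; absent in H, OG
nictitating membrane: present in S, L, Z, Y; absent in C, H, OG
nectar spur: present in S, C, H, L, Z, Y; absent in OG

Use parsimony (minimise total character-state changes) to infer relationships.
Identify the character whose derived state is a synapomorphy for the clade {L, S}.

webbed digits

Character polarity is set by the outgroup: the derived state is whichever differs from the outgroup's state, so for gular pouch the derived state is 'absent', and for the remaining characters it is 'present'.
gular pouch: derived state 'absent' in Y and Z only — synapomorphy for {Y, Z}.
Only L and S show the derived state 'present' for webbed digits, supporting them as a clade.
chelicerae fused: derived state 'present' in C, L, S, Y, and Z only — synapomorphy for {C, L, S, Y, Z}.
nictitating membrane (derived state 'present') is shared by L, S, Y, and Z — a synapomorphy uniting that clade.
All ingroup taxa share the derived state 'present' for nectar spur; it defines the ingroup but does not resolve relationships within it.
Most parsimonious ingroup topology: ((((Y,Z),(S,L)),C),H).
The clade {L, S} is supported by webbed digits: its derived state 'present' occurs in exactly those taxa and in no other taxon (including the outgroup).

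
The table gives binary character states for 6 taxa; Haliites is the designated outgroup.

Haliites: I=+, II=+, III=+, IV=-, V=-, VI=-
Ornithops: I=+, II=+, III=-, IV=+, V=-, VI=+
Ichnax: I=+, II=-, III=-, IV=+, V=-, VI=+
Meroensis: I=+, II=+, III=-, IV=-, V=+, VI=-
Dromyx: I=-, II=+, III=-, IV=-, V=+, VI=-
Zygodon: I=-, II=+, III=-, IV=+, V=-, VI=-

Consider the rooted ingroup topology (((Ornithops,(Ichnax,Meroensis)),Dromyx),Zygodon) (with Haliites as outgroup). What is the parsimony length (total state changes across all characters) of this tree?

11

Map each character onto (((Ornithops,(Ichnax,Meroensis)),Dromyx),Zygodon) (rooted by Haliites) and count the minimum state changes it requires (Fitch parsimony):
I: 2; II: 1; III: 1; IV: 3; V: 2; VI: 2.
Total tree length = 11.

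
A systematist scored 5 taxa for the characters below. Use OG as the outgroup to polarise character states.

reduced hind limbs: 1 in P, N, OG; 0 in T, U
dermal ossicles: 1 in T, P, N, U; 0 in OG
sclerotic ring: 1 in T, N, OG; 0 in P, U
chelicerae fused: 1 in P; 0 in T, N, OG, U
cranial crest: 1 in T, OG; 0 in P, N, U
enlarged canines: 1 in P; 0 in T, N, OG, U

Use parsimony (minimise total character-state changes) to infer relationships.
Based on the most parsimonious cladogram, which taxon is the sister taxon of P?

Character polarity is set by the outgroup: the derived state is whichever differs from the outgroup's state, so for reduced hind limbs, sclerotic ring, cranial crest the derived state is '0', and for the remaining characters it is '1'.
reduced hind limbs groups T and U, which is incompatible with the clades supported by the remaining characters; treating it as convergent (homoplasy) costs fewer steps than any alternative tree.
All ingroup taxa share the derived state '1' for dermal ossicles; it defines the ingroup but does not resolve relationships within it.
sclerotic ring: derived state '0' in P and U only — synapomorphy for {P, U}.
chelicerae fused: derived state '1' in P only — an autapomorphy, so it tells us nothing about relationships among taxa.
cranial crest: derived state '0' in N, P, and U only — synapomorphy for {N, P, U}.
enlarged canines (derived state '1') is unique to P (autapomorphy; uninformative for grouping).
Most parsimonious ingroup topology: (T,((U,P),N)).
P and U form a cherry on this tree, so they are sister taxa.

U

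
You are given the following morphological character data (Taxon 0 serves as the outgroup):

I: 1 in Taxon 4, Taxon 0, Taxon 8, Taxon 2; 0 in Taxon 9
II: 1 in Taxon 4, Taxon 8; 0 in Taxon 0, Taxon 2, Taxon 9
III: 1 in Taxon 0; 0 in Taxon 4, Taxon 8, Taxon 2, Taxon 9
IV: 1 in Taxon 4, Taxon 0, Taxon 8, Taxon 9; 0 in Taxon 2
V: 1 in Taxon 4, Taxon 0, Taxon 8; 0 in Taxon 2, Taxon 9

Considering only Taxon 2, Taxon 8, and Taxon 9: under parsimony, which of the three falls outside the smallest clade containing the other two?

Character polarity is set by the outgroup: the derived state is whichever differs from the outgroup's state, so for I, III, IV, V the derived state is '0', and for the remaining characters it is '1'.
I (derived state '0') is unique to Taxon 9 (autapomorphy; uninformative for grouping).
II: derived state '1' in Taxon 4 and Taxon 8 only — synapomorphy for {Taxon 4, Taxon 8}.
III (derived state '0') is shared by all ingroup taxa — unites the whole ingroup.
IV: derived state '0' in Taxon 2 only — an autapomorphy, so it tells us nothing about relationships among taxa.
V: derived state '0' in Taxon 2 and Taxon 9 only — synapomorphy for {Taxon 2, Taxon 9}.
Most parsimonious ingroup topology: ((Taxon 2,Taxon 9),(Taxon 8,Taxon 4)).
Taxon 2 and Taxon 9 share a more recent common ancestor with each other than either does with Taxon 8, so Taxon 8 is the least closely related of the three.

Taxon 8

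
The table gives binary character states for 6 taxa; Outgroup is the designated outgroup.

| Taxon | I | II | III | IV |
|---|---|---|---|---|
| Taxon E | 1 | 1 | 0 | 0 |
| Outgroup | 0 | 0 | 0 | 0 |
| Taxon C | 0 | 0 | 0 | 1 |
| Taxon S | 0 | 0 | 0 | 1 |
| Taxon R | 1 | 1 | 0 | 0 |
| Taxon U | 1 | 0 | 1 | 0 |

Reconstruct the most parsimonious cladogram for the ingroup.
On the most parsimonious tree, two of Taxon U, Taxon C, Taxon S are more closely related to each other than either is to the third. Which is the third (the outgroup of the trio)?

Taxon U

The outgroup has state '0' for every character, so '1' is the derived state throughout.
I (derived state '1') is shared by Taxon E, Taxon R, and Taxon U — a synapomorphy uniting that clade.
Only Taxon E and Taxon R show the derived state '1' for II, supporting them as a clade.
III: derived state '1' in Taxon U only — an autapomorphy, so it tells us nothing about relationships among taxa.
Only Taxon C and Taxon S show the derived state '1' for IV, supporting them as a clade.
Most parsimonious ingroup topology: (((Taxon E,Taxon R),Taxon U),(Taxon C,Taxon S)).
Taxon S and Taxon C share a more recent common ancestor with each other than either does with Taxon U, so Taxon U is the least closely related of the three.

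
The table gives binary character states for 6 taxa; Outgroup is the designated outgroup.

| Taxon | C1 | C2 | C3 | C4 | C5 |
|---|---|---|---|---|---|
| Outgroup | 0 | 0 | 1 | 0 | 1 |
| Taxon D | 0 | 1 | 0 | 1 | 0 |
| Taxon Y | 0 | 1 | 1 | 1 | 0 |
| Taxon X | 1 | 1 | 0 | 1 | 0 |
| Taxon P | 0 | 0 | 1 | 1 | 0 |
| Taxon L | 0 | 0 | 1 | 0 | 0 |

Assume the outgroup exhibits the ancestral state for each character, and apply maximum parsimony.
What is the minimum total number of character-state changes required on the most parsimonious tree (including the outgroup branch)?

5

Character polarity is set by the outgroup: the derived state is whichever differs from the outgroup's state, so for C3, C5 the derived state is '0', and for the remaining characters it is '1'.
C1: derived state '1' in Taxon X only — an autapomorphy, so it tells us nothing about relationships among taxa.
C2: derived state '1' in Taxon D, Taxon X, and Taxon Y only — synapomorphy for {Taxon D, Taxon X, Taxon Y}.
Only Taxon D and Taxon X show the derived state '0' for C3, supporting them as a clade.
C4: derived state '1' in Taxon D, Taxon P, Taxon X, and Taxon Y only — synapomorphy for {Taxon D, Taxon P, Taxon X, Taxon Y}.
C5 (derived state '0') is shared by all ingroup taxa — unites the whole ingroup.
Most parsimonious ingroup topology: ((((Taxon D,Taxon X),Taxon Y),Taxon P),Taxon L).
Changes per character on this tree: C1: 1; C2: 1; C3: 1; C4: 1; C5: 1.
Total = 5.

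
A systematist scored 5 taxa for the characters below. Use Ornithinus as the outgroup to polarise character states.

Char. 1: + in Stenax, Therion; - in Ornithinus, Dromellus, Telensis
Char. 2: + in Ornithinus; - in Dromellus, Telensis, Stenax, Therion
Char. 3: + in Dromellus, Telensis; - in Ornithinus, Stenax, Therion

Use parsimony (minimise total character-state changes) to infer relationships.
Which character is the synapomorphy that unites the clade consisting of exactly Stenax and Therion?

Character polarity is set by the outgroup: the derived state is whichever differs from the outgroup's state, so for Char. 2 the derived state is '-', and for the remaining characters it is '+'.
Char. 1 (derived state '+') is shared by Stenax and Therion — a synapomorphy uniting that clade.
All ingroup taxa share the derived state '-' for Char. 2; it defines the ingroup but does not resolve relationships within it.
Char. 3: derived state '+' in Dromellus and Telensis only — synapomorphy for {Dromellus, Telensis}.
Most parsimonious ingroup topology: ((Dromellus,Telensis),(Stenax,Therion)).
The clade {Stenax, Therion} is supported by Char. 1: its derived state '+' occurs in exactly those taxa and in no other taxon (including the outgroup).

Char. 1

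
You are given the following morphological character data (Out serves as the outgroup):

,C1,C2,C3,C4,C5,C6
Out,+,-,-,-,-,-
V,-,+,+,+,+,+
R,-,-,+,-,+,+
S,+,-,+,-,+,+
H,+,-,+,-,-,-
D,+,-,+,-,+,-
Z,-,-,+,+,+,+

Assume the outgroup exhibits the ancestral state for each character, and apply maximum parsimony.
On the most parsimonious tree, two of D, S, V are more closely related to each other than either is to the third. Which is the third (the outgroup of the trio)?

Character polarity is set by the outgroup: the derived state is whichever differs from the outgroup's state, so for C1 the derived state is '-', and for the remaining characters it is '+'.
C1: derived state '-' in R, V, and Z only — synapomorphy for {R, V, Z}.
C2 (derived state '+') is unique to V (autapomorphy; uninformative for grouping).
All ingroup taxa share the derived state '+' for C3; it defines the ingroup but does not resolve relationships within it.
Only V and Z show the derived state '+' for C4, supporting them as a clade.
C5: derived state '+' in D, R, S, V, and Z only — synapomorphy for {D, R, S, V, Z}.
C6 (derived state '+') is shared by R, S, V, and Z — a synapomorphy uniting that clade.
Most parsimonious ingroup topology: (((((V,Z),R),S),D),H).
S and V share a more recent common ancestor with each other than either does with D, so D is the least closely related of the three.

D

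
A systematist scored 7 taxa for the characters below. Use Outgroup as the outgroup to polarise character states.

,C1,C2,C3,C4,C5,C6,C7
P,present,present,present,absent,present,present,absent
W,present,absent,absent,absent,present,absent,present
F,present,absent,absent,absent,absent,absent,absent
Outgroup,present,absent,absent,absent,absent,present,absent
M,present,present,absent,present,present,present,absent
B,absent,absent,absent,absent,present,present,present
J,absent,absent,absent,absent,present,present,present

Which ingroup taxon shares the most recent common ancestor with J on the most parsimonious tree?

B

Character polarity is set by the outgroup: the derived state is whichever differs from the outgroup's state, so for C1, C6 the derived state is 'absent', and for the remaining characters it is 'present'.
C1: derived state 'absent' in B and J only — synapomorphy for {B, J}.
C2: derived state 'present' in M and P only — synapomorphy for {M, P}.
C3: derived state 'present' in P only — an autapomorphy, so it tells us nothing about relationships among taxa.
C4 (derived state 'present') is unique to M (autapomorphy; uninformative for grouping).
C5 (derived state 'present') is shared by B, J, M, P, and W — a synapomorphy uniting that clade.
C6 (state 'absent') occurs in F and W but conflicts with the nesting implied by the other characters — most parsimoniously interpreted as homoplasy.
C7 (derived state 'present') is shared by B, J, and W — a synapomorphy uniting that clade.
Most parsimonious ingroup topology: (((W,(B,J)),(P,M)),F).
J and B form a cherry on this tree, so they are sister taxa.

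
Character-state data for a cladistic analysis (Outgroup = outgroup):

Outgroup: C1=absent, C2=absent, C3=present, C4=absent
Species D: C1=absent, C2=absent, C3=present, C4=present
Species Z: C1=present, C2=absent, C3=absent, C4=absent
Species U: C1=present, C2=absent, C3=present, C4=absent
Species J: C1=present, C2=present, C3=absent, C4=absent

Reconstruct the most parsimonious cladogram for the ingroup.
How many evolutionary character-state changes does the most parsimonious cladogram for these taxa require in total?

4

Character polarity is set by the outgroup: the derived state is whichever differs from the outgroup's state, so for C3 the derived state is 'absent', and for the remaining characters it is 'present'.
Only Species J, Species U, and Species Z show the derived state 'present' for C1, supporting them as a clade.
C2: derived state 'present' in Species J only — an autapomorphy, so it tells us nothing about relationships among taxa.
Only Species J and Species Z show the derived state 'absent' for C3, supporting them as a clade.
C4: derived state 'present' in Species D only — an autapomorphy, so it tells us nothing about relationships among taxa.
Most parsimonious ingroup topology: (Species D,((Species Z,Species J),Species U)).
Changes per character on this tree: C1: 1; C2: 1; C3: 1; C4: 1.
Total = 4.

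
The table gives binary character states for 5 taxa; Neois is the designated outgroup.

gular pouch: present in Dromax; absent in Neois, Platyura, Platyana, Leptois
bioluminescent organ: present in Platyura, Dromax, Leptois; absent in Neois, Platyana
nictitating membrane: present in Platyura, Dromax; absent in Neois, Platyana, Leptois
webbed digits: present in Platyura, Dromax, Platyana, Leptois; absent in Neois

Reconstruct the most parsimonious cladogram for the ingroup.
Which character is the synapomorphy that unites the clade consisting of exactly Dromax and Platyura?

The outgroup has state 'absent' for every character, so 'present' is the derived state throughout.
gular pouch: derived state 'present' in Dromax only — an autapomorphy, so it tells us nothing about relationships among taxa.
Only Dromax, Leptois, and Platyura show the derived state 'present' for bioluminescent organ, supporting them as a clade.
nictitating membrane: derived state 'present' in Dromax and Platyura only — synapomorphy for {Dromax, Platyura}.
webbed digits (derived state 'present') is shared by all ingroup taxa — unites the whole ingroup.
Most parsimonious ingroup topology: (((Platyura,Dromax),Leptois),Platyana).
The clade {Dromax, Platyura} is supported by nictitating membrane: its derived state 'present' occurs in exactly those taxa and in no other taxon (including the outgroup).

nictitating membrane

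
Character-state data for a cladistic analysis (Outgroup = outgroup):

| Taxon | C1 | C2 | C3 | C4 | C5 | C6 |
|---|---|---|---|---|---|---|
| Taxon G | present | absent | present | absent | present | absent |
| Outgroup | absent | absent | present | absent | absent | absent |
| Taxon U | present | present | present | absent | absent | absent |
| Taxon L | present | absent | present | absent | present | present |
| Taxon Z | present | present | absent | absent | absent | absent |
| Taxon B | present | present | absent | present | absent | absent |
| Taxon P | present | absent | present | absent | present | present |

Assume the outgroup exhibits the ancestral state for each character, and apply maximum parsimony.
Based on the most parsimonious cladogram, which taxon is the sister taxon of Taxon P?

Character polarity is set by the outgroup: the derived state is whichever differs from the outgroup's state, so for C3 the derived state is 'absent', and for the remaining characters it is 'present'.
C1 (derived state 'present') is shared by all ingroup taxa — unites the whole ingroup.
Only Taxon B, Taxon U, and Taxon Z show the derived state 'present' for C2, supporting them as a clade.
Only Taxon B and Taxon Z show the derived state 'absent' for C3, supporting them as a clade.
C4 (derived state 'present') is unique to Taxon B (autapomorphy; uninformative for grouping).
Only Taxon G, Taxon L, and Taxon P show the derived state 'present' for C5, supporting them as a clade.
Only Taxon L and Taxon P show the derived state 'present' for C6, supporting them as a clade.
Most parsimonious ingroup topology: (((Taxon L,Taxon P),Taxon G),(Taxon U,(Taxon Z,Taxon B))).
Taxon P and Taxon L form a cherry on this tree, so they are sister taxa.

Taxon L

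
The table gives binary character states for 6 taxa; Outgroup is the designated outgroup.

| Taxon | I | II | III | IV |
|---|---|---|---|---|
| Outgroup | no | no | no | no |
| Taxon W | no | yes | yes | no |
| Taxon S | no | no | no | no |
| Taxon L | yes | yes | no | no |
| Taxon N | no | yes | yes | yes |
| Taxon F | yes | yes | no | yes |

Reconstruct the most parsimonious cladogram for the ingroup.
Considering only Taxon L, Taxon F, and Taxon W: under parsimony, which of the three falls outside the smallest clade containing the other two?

Taxon W

The outgroup has state 'no' for every character, so 'yes' is the derived state throughout.
I (derived state 'yes') is shared by Taxon F and Taxon L — a synapomorphy uniting that clade.
II (derived state 'yes') is shared by Taxon F, Taxon L, Taxon N, and Taxon W — a synapomorphy uniting that clade.
Only Taxon N and Taxon W show the derived state 'yes' for III, supporting them as a clade.
IV groups Taxon F and Taxon N, which is incompatible with the clades supported by the remaining characters; treating it as convergent (homoplasy) costs fewer steps than any alternative tree.
Most parsimonious ingroup topology: (((Taxon W,Taxon N),(Taxon L,Taxon F)),Taxon S).
Taxon F and Taxon L share a more recent common ancestor with each other than either does with Taxon W, so Taxon W is the least closely related of the three.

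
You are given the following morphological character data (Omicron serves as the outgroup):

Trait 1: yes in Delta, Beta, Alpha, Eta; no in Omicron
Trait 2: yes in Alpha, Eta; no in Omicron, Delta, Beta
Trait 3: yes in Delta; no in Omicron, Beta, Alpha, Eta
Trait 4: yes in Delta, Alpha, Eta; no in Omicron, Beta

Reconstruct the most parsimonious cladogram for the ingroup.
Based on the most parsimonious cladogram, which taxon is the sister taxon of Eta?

Alpha

The outgroup has state 'no' for every character, so 'yes' is the derived state throughout.
All ingroup taxa share the derived state 'yes' for Trait 1; it defines the ingroup but does not resolve relationships within it.
Only Alpha and Eta show the derived state 'yes' for Trait 2, supporting them as a clade.
Trait 3 (derived state 'yes') is unique to Delta (autapomorphy; uninformative for grouping).
Trait 4 (derived state 'yes') is shared by Alpha, Delta, and Eta — a synapomorphy uniting that clade.
Most parsimonious ingroup topology: ((Delta,(Alpha,Eta)),Beta).
Eta and Alpha form a cherry on this tree, so they are sister taxa.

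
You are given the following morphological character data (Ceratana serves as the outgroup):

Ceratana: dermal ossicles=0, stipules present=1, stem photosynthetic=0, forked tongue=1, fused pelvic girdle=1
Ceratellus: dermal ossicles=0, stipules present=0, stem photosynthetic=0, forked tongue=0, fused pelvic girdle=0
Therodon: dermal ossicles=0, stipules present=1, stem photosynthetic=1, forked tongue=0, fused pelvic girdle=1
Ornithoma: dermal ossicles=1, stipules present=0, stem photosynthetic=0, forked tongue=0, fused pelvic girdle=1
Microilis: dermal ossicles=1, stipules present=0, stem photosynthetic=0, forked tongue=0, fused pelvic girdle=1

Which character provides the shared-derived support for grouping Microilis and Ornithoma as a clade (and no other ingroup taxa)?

dermal ossicles

Character polarity is set by the outgroup: the derived state is whichever differs from the outgroup's state, so for stipules present, forked tongue, fused pelvic girdle the derived state is '0', and for the remaining characters it is '1'.
dermal ossicles (derived state '1') is shared by Microilis and Ornithoma — a synapomorphy uniting that clade.
stipules present: derived state '0' in Ceratellus, Microilis, and Ornithoma only — synapomorphy for {Ceratellus, Microilis, Ornithoma}.
stem photosynthetic: derived state '1' in Therodon only — an autapomorphy, so it tells us nothing about relationships among taxa.
All ingroup taxa share the derived state '0' for forked tongue; it defines the ingroup but does not resolve relationships within it.
fused pelvic girdle (derived state '0') is unique to Ceratellus (autapomorphy; uninformative for grouping).
Most parsimonious ingroup topology: ((Ceratellus,(Ornithoma,Microilis)),Therodon).
The clade {Microilis, Ornithoma} is supported by dermal ossicles: its derived state '1' occurs in exactly those taxa and in no other taxon (including the outgroup).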